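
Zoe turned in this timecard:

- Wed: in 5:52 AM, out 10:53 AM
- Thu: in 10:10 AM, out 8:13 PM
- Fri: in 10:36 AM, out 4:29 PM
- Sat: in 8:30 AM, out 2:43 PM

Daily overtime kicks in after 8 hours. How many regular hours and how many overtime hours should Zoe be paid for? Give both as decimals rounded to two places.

Regular 25.12 hours, overtime 2.05 hours

Wed: 5:52 AM–10:53 AM = 5 h 1 min
Thu: 10:10 AM–8:13 PM = 10 h 3 min
Fri: 10:36 AM–4:29 PM = 5 h 53 min
Sat: 8:30 AM–2:43 PM = 6 h 13 min
Wed reg 5 h 1 min / OT 0 h 0 min; Thu reg 8 h 0 min / OT 2 h 3 min; Fri reg 5 h 53 min / OT 0 h 0 min; Sat reg 6 h 13 min / OT 0 h 0 min.
Totals: regular 25 h 7 min, overtime 2 h 3 min.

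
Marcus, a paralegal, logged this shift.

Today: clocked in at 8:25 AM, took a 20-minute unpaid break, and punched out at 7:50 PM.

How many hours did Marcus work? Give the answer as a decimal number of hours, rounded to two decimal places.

Today: 8:25 AM–7:50 PM = 11 h 25 min; less 20 min break → 11 h 5 min

11.08 hours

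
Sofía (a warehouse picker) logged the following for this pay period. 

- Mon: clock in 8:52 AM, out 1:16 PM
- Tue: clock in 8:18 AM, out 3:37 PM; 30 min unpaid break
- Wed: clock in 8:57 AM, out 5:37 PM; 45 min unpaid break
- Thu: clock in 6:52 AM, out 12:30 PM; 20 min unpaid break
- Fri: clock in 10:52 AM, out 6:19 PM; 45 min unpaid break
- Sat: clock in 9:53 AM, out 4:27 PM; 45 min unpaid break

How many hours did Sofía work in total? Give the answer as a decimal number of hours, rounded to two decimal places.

36.95 hours

Mon: 8:52 AM–1:16 PM = 4 h 24 min
Tue: 8:18 AM–3:37 PM = 7 h 19 min; less 30 min break → 6 h 49 min
Wed: 8:57 AM–5:37 PM = 8 h 40 min; less 45 min break → 7 h 55 min
Thu: 6:52 AM–12:30 PM = 5 h 38 min; less 20 min break → 5 h 18 min
Fri: 10:52 AM–6:19 PM = 7 h 27 min; less 45 min break → 6 h 42 min
Sat: 9:53 AM–4:27 PM = 6 h 34 min; less 45 min break → 5 h 49 min
Total: 4 h 24 min + 6 h 49 min + 7 h 55 min + 5 h 18 min + 6 h 42 min + 5 h 49 min = 36 h 57 min.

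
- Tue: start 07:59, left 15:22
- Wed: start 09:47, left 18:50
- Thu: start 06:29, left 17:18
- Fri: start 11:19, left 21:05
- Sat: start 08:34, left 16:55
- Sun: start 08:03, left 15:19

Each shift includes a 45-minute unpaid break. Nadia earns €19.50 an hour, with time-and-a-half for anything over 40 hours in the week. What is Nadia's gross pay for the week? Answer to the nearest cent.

€1017.90

Tue: 07:59–15:22 = 7 h 23 min; less 45 min break → 6 h 38 min
Wed: 09:47–18:50 = 9 h 3 min; less 45 min break → 8 h 18 min
Thu: 06:29–17:18 = 10 h 49 min; less 45 min break → 10 h 4 min
Fri: 11:19–21:05 = 9 h 46 min; less 45 min break → 9 h 1 min
Sat: 08:34–16:55 = 8 h 21 min; less 45 min break → 7 h 36 min
Sun: 08:03–15:19 = 7 h 16 min; less 45 min break → 6 h 31 min
Total worked: 48 h 8 min = 2888 min.
Regular 40 h 0 min = 2400 min at €19.50/h; overtime 8 h 8 min = 488 min at €29.25/h.
Pay = (2400 × €19.50 + 488 × €29.25) ÷ 60 = €1017.90.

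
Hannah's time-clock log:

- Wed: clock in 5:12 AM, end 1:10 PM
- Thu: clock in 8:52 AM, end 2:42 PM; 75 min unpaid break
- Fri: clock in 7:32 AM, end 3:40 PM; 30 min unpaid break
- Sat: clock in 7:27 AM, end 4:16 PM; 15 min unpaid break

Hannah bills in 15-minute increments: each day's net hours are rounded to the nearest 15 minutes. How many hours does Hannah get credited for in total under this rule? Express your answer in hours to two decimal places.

28.75 hours

Wed: 5:12 AM–1:10 PM = 7 h 58 min → rounds to 8 h 0 min
Thu: 8:52 AM–2:42 PM = 5 h 50 min − 75 min = 4 h 35 min → rounds to 4 h 30 min
Fri: 7:32 AM–3:40 PM = 8 h 8 min − 30 min = 7 h 38 min → rounds to 7 h 45 min
Sat: 7:27 AM–4:16 PM = 8 h 49 min − 15 min = 8 h 34 min → rounds to 8 h 30 min
Total credited: 28 h 45 min.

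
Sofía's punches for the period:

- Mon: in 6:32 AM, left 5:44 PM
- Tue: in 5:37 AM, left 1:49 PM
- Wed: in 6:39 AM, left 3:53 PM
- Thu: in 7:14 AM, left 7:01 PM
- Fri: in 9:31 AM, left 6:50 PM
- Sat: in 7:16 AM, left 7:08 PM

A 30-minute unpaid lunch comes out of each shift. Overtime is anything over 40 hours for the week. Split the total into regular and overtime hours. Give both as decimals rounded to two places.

Regular 40.00 hours, overtime 18.60 hours

Mon: 6:32 AM–5:44 PM = 11 h 12 min; less 30 min break → 10 h 42 min
Tue: 5:37 AM–1:49 PM = 8 h 12 min; less 30 min break → 7 h 42 min
Wed: 6:39 AM–3:53 PM = 9 h 14 min; less 30 min break → 8 h 44 min
Thu: 7:14 AM–7:01 PM = 11 h 47 min; less 30 min break → 11 h 17 min
Fri: 9:31 AM–6:50 PM = 9 h 19 min; less 30 min break → 8 h 49 min
Sat: 7:16 AM–7:08 PM = 11 h 52 min; less 30 min break → 11 h 22 min
Total worked: 58 h 36 min = 58.60 h.
Threshold 40 h → overtime 18 h 36 min, regular 40 h 0 min.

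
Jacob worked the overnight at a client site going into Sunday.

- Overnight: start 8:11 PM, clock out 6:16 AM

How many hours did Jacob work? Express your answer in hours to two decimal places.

10.08 hours

Overnight: 8:11 PM → midnight = 3 h 49 min; midnight → 6:16 AM = 6 h 16 min; span 10 h 5 min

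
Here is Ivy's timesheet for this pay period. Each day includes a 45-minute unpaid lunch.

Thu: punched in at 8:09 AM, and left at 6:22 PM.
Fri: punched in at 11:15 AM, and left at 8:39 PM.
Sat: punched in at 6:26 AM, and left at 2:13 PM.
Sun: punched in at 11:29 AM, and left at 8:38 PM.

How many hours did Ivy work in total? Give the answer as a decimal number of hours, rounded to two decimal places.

Thu: 8:09 AM–6:22 PM = 10 h 13 min; less 45 min break → 9 h 28 min
Fri: 11:15 AM–8:39 PM = 9 h 24 min; less 45 min break → 8 h 39 min
Sat: 6:26 AM–2:13 PM = 7 h 47 min; less 45 min break → 7 h 2 min
Sun: 11:29 AM–8:38 PM = 9 h 9 min; less 45 min break → 8 h 24 min
Total: 9 h 28 min + 8 h 39 min + 7 h 2 min + 8 h 24 min = 33 h 33 min.

33.55 hours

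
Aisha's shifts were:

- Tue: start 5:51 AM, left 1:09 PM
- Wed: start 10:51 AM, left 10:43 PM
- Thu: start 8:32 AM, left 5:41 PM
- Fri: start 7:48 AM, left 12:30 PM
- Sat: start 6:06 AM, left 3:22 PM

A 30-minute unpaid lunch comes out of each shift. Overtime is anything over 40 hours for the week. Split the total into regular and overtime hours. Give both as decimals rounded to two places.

Regular 39.78 hours, overtime 0.00 hours

Tue: 5:51 AM–1:09 PM = 7 h 18 min; less 30 min break → 6 h 48 min
Wed: 10:51 AM–10:43 PM = 11 h 52 min; less 30 min break → 11 h 22 min
Thu: 8:32 AM–5:41 PM = 9 h 9 min; less 30 min break → 8 h 39 min
Fri: 7:48 AM–12:30 PM = 4 h 42 min; less 30 min break → 4 h 12 min
Sat: 6:06 AM–3:22 PM = 9 h 16 min; less 30 min break → 8 h 46 min
Total worked: 39 h 47 min = 39.78 h.
Threshold 40 h → overtime 0 h 0 min, regular 39 h 47 min.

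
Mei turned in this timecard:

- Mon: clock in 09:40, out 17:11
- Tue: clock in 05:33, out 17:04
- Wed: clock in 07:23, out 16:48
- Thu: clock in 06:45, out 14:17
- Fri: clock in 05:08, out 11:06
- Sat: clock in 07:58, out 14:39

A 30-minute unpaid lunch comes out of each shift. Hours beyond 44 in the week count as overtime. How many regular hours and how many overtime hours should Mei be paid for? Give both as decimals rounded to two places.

Mon: 09:40–17:11 = 7 h 31 min; less 30 min break → 7 h 1 min
Tue: 05:33–17:04 = 11 h 31 min; less 30 min break → 11 h 1 min
Wed: 07:23–16:48 = 9 h 25 min; less 30 min break → 8 h 55 min
Thu: 06:45–14:17 = 7 h 32 min; less 30 min break → 7 h 2 min
Fri: 05:08–11:06 = 5 h 58 min; less 30 min break → 5 h 28 min
Sat: 07:58–14:39 = 6 h 41 min; less 30 min break → 6 h 11 min
Total worked: 45 h 38 min = 45.63 h.
Threshold 44 h → overtime 1 h 38 min, regular 44 h 0 min.

Regular 44.00 hours, overtime 1.63 hours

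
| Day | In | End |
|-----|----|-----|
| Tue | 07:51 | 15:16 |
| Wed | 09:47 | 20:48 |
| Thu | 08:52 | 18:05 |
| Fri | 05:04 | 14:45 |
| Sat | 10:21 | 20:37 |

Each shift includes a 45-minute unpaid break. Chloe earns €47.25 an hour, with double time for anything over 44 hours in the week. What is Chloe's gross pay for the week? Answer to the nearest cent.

Tue: 07:51–15:16 = 7 h 25 min; less 45 min break → 6 h 40 min
Wed: 09:47–20:48 = 11 h 1 min; less 45 min break → 10 h 16 min
Thu: 08:52–18:05 = 9 h 13 min; less 45 min break → 8 h 28 min
Fri: 05:04–14:45 = 9 h 41 min; less 45 min break → 8 h 56 min
Sat: 10:21–20:37 = 10 h 16 min; less 45 min break → 9 h 31 min
Total worked: 43 h 51 min = 2631 min.
Regular 43 h 51 min = 2631 min at €47.25/h; overtime 0 h 0 min = 0 min at €94.50/h.
Pay = (2631 × €47.25 + 0 × €94.50) ÷ 60 = €2071.91.

€2071.91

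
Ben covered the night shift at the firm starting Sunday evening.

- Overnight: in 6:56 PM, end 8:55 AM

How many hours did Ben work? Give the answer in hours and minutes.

Overnight: 6:56 PM → midnight = 5 h 4 min; midnight → 8:55 AM = 8 h 55 min; span 13 h 59 min

13 h 59 min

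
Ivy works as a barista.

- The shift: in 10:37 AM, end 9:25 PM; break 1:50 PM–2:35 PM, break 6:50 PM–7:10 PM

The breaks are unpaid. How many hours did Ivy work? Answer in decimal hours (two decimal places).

9.72 hours

The shift: 10:37 AM–9:25 PM = 10 h 48 min; less 65 min break → 9 h 43 min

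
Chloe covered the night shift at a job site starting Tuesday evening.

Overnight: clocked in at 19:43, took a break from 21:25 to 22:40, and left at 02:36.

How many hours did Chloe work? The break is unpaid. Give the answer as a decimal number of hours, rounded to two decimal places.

5.63 hours

Overnight: 19:43 → midnight = 4 h 17 min; midnight → 02:36 = 2 h 36 min; span 6 h 53 min; less 75 min break → 5 h 38 min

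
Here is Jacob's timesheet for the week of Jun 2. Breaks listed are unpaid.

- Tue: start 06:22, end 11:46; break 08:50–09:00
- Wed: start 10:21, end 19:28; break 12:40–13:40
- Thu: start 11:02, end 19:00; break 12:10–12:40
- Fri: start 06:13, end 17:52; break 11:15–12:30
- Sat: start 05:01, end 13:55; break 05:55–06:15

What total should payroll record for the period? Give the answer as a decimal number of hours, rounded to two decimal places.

39.78 hours

Tue: 06:22–11:46 = 5 h 24 min; less 10 min break → 5 h 14 min
Wed: 10:21–19:28 = 9 h 7 min; less 60 min break → 8 h 7 min
Thu: 11:02–19:00 = 7 h 58 min; less 30 min break → 7 h 28 min
Fri: 06:13–17:52 = 11 h 39 min; less 75 min break → 10 h 24 min
Sat: 05:01–13:55 = 8 h 54 min; less 20 min break → 8 h 34 min
Total: 5 h 14 min + 8 h 7 min + 7 h 28 min + 10 h 24 min + 8 h 34 min = 39 h 47 min.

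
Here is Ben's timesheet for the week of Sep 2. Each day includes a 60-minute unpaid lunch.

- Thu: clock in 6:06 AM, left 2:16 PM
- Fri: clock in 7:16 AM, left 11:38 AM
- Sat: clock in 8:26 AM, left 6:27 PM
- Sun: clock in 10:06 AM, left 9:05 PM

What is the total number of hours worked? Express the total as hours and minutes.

29 h 32 min

Thu: 6:06 AM–2:16 PM = 8 h 10 min; less 60 min break → 7 h 10 min
Fri: 7:16 AM–11:38 AM = 4 h 22 min; less 60 min break → 3 h 22 min
Sat: 8:26 AM–6:27 PM = 10 h 1 min; less 60 min break → 9 h 1 min
Sun: 10:06 AM–9:05 PM = 10 h 59 min; less 60 min break → 9 h 59 min
Total: 7 h 10 min + 3 h 22 min + 9 h 1 min + 9 h 59 min = 29 h 32 min.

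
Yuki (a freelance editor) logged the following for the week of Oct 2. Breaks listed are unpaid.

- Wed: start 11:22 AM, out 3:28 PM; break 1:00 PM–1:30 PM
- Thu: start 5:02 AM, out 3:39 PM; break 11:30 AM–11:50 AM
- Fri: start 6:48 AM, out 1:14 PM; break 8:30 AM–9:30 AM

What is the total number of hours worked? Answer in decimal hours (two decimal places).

19.32 hours

Wed: 11:22 AM–3:28 PM = 4 h 6 min; less 30 min break → 3 h 36 min
Thu: 5:02 AM–3:39 PM = 10 h 37 min; less 20 min break → 10 h 17 min
Fri: 6:48 AM–1:14 PM = 6 h 26 min; less 60 min break → 5 h 26 min
Total: 3 h 36 min + 10 h 17 min + 5 h 26 min = 19 h 19 min.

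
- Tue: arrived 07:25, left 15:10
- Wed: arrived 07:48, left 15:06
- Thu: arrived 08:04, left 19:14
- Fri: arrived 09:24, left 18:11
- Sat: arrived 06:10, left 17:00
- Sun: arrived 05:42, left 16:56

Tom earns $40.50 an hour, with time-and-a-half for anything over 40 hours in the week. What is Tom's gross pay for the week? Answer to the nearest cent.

$2656.80

Tue: 07:25–15:10 = 7 h 45 min
Wed: 07:48–15:06 = 7 h 18 min
Thu: 08:04–19:14 = 11 h 10 min
Fri: 09:24–18:11 = 8 h 47 min
Sat: 06:10–17:00 = 10 h 50 min
Sun: 05:42–16:56 = 11 h 14 min
Total worked: 57 h 4 min = 3424 min.
Regular 40 h 0 min = 2400 min at $40.50/h; overtime 17 h 4 min = 1024 min at $60.75/h.
Pay = (2400 × $40.50 + 1024 × $60.75) ÷ 60 = $2656.80.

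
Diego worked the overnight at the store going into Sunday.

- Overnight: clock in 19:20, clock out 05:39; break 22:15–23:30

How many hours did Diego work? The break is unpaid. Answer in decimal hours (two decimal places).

Overnight: 19:20 → midnight = 4 h 40 min; midnight → 05:39 = 5 h 39 min; span 10 h 19 min; less 75 min break → 9 h 4 min

9.07 hours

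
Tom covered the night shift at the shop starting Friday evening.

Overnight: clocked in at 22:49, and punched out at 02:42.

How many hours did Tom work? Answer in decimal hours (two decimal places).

Overnight: 22:49 → midnight = 1 h 11 min; midnight → 02:42 = 2 h 42 min; span 3 h 53 min

3.88 hours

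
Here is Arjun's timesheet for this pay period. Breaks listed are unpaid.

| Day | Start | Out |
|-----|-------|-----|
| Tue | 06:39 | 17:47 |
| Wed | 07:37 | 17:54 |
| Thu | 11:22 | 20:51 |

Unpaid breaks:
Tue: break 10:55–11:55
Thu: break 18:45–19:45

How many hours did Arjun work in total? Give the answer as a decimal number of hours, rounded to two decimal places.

28.90 hours

Tue: 06:39–17:47 = 11 h 8 min; less 60 min break → 10 h 8 min
Wed: 07:37–17:54 = 10 h 17 min
Thu: 11:22–20:51 = 9 h 29 min; less 60 min break → 8 h 29 min
Total: 10 h 8 min + 10 h 17 min + 8 h 29 min = 28 h 54 min.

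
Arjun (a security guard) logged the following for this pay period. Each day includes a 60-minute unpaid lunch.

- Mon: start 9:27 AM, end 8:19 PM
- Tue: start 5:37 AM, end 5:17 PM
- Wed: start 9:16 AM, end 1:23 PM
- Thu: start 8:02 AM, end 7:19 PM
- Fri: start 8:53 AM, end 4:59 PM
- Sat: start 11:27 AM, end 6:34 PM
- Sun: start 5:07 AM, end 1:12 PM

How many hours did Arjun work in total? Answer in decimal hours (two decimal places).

Mon: 9:27 AM–8:19 PM = 10 h 52 min; less 60 min break → 9 h 52 min
Tue: 5:37 AM–5:17 PM = 11 h 40 min; less 60 min break → 10 h 40 min
Wed: 9:16 AM–1:23 PM = 4 h 7 min; less 60 min break → 3 h 7 min
Thu: 8:02 AM–7:19 PM = 11 h 17 min; less 60 min break → 10 h 17 min
Fri: 8:53 AM–4:59 PM = 8 h 6 min; less 60 min break → 7 h 6 min
Sat: 11:27 AM–6:34 PM = 7 h 7 min; less 60 min break → 6 h 7 min
Sun: 5:07 AM–1:12 PM = 8 h 5 min; less 60 min break → 7 h 5 min
Total: 9 h 52 min + 10 h 40 min + 3 h 7 min + 10 h 17 min + 7 h 6 min + 6 h 7 min + 7 h 5 min = 54 h 14 min.

54.23 hours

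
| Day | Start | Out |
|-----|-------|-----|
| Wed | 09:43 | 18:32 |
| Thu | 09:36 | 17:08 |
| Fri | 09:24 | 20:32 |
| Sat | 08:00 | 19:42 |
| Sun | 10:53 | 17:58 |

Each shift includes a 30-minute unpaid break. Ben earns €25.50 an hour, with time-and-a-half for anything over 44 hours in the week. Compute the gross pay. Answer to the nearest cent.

Wed: 09:43–18:32 = 8 h 49 min; less 30 min break → 8 h 19 min
Thu: 09:36–17:08 = 7 h 32 min; less 30 min break → 7 h 2 min
Fri: 09:24–20:32 = 11 h 8 min; less 30 min break → 10 h 38 min
Sat: 08:00–19:42 = 11 h 42 min; less 30 min break → 11 h 12 min
Sun: 10:53–17:58 = 7 h 5 min; less 30 min break → 6 h 35 min
Total worked: 43 h 46 min = 2626 min.
Regular 43 h 46 min = 2626 min at €25.50/h; overtime 0 h 0 min = 0 min at €38.25/h.
Pay = (2626 × €25.50 + 0 × €38.25) ÷ 60 = €1116.05.

€1116.05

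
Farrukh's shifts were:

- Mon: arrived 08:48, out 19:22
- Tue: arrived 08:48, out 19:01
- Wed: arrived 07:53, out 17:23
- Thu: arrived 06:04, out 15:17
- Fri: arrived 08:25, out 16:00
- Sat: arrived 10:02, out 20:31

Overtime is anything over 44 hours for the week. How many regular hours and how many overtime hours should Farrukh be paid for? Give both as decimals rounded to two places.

Regular 44.00 hours, overtime 13.57 hours

Mon: 08:48–19:22 = 10 h 34 min
Tue: 08:48–19:01 = 10 h 13 min
Wed: 07:53–17:23 = 9 h 30 min
Thu: 06:04–15:17 = 9 h 13 min
Fri: 08:25–16:00 = 7 h 35 min
Sat: 10:02–20:31 = 10 h 29 min
Total worked: 57 h 34 min = 57.57 h.
Threshold 44 h → overtime 13 h 34 min, regular 44 h 0 min.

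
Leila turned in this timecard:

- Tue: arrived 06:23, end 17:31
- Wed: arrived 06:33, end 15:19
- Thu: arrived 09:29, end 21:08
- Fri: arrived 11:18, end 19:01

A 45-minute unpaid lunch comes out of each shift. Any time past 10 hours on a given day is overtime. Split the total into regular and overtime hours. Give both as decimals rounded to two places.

Regular 34.98 hours, overtime 1.28 hours

Tue: 06:23–17:31 = 11 h 8 min; less 45 min break → 10 h 23 min
Wed: 06:33–15:19 = 8 h 46 min; less 45 min break → 8 h 1 min
Thu: 09:29–21:08 = 11 h 39 min; less 45 min break → 10 h 54 min
Fri: 11:18–19:01 = 7 h 43 min; less 45 min break → 6 h 58 min
Tue reg 10 h 0 min / OT 0 h 23 min; Wed reg 8 h 1 min / OT 0 h 0 min; Thu reg 10 h 0 min / OT 0 h 54 min; Fri reg 6 h 58 min / OT 0 h 0 min.
Totals: regular 34 h 59 min, overtime 1 h 17 min.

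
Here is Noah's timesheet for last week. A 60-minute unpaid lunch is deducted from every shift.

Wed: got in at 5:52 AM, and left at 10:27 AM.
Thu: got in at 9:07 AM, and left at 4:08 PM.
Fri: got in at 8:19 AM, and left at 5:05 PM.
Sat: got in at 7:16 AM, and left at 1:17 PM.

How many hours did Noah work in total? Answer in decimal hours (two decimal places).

Wed: 5:52 AM–10:27 AM = 4 h 35 min; less 60 min break → 3 h 35 min
Thu: 9:07 AM–4:08 PM = 7 h 1 min; less 60 min break → 6 h 1 min
Fri: 8:19 AM–5:05 PM = 8 h 46 min; less 60 min break → 7 h 46 min
Sat: 7:16 AM–1:17 PM = 6 h 1 min; less 60 min break → 5 h 1 min
Total: 3 h 35 min + 6 h 1 min + 7 h 46 min + 5 h 1 min = 22 h 23 min.

22.38 hours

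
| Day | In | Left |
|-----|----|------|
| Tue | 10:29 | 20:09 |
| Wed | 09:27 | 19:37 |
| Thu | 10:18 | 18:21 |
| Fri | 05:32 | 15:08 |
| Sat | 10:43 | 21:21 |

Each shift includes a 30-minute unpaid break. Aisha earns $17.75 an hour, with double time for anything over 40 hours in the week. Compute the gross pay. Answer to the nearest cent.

$909.39

Tue: 10:29–20:09 = 9 h 40 min; less 30 min break → 9 h 10 min
Wed: 09:27–19:37 = 10 h 10 min; less 30 min break → 9 h 40 min
Thu: 10:18–18:21 = 8 h 3 min; less 30 min break → 7 h 33 min
Fri: 05:32–15:08 = 9 h 36 min; less 30 min break → 9 h 6 min
Sat: 10:43–21:21 = 10 h 38 min; less 30 min break → 10 h 8 min
Total worked: 45 h 37 min = 2737 min.
Regular 40 h 0 min = 2400 min at $17.75/h; overtime 5 h 37 min = 337 min at $35.50/h.
Pay = (2400 × $17.75 + 337 × $35.50) ÷ 60 = $909.39.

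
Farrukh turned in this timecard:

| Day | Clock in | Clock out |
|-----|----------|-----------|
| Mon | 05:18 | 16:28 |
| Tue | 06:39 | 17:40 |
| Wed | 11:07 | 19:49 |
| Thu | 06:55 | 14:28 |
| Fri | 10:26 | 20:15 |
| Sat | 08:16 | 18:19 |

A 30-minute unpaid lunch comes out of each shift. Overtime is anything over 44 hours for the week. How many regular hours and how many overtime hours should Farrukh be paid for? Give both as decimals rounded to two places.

Mon: 05:18–16:28 = 11 h 10 min; less 30 min break → 10 h 40 min
Tue: 06:39–17:40 = 11 h 1 min; less 30 min break → 10 h 31 min
Wed: 11:07–19:49 = 8 h 42 min; less 30 min break → 8 h 12 min
Thu: 06:55–14:28 = 7 h 33 min; less 30 min break → 7 h 3 min
Fri: 10:26–20:15 = 9 h 49 min; less 30 min break → 9 h 19 min
Sat: 08:16–18:19 = 10 h 3 min; less 30 min break → 9 h 33 min
Total worked: 55 h 18 min = 55.30 h.
Threshold 44 h → overtime 11 h 18 min, regular 44 h 0 min.

Regular 44.00 hours, overtime 11.30 hours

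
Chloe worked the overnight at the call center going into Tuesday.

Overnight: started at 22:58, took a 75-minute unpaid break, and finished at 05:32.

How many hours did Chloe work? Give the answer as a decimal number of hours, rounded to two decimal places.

5.32 hours

Overnight: 22:58 → midnight = 1 h 2 min; midnight → 05:32 = 5 h 32 min; span 6 h 34 min; less 75 min break → 5 h 19 min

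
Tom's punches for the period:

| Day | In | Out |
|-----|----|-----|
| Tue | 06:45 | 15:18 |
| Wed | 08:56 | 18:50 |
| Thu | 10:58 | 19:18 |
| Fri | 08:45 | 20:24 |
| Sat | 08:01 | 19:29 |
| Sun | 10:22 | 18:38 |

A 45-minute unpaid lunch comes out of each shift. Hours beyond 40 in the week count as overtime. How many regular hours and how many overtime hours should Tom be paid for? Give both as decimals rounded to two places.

Tue: 06:45–15:18 = 8 h 33 min; less 45 min break → 7 h 48 min
Wed: 08:56–18:50 = 9 h 54 min; less 45 min break → 9 h 9 min
Thu: 10:58–19:18 = 8 h 20 min; less 45 min break → 7 h 35 min
Fri: 08:45–20:24 = 11 h 39 min; less 45 min break → 10 h 54 min
Sat: 08:01–19:29 = 11 h 28 min; less 45 min break → 10 h 43 min
Sun: 10:22–18:38 = 8 h 16 min; less 45 min break → 7 h 31 min
Total worked: 53 h 40 min = 53.67 h.
Threshold 40 h → overtime 13 h 40 min, regular 40 h 0 min.

Regular 40.00 hours, overtime 13.67 hours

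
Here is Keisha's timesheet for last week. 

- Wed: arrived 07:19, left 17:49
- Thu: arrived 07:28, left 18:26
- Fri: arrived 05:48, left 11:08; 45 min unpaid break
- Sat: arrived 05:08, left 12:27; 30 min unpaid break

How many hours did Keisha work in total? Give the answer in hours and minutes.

Wed: 07:19–17:49 = 10 h 30 min
Thu: 07:28–18:26 = 10 h 58 min
Fri: 05:48–11:08 = 5 h 20 min; less 45 min break → 4 h 35 min
Sat: 05:08–12:27 = 7 h 19 min; less 30 min break → 6 h 49 min
Total: 10 h 30 min + 10 h 58 min + 4 h 35 min + 6 h 49 min = 32 h 52 min.

32 h 52 min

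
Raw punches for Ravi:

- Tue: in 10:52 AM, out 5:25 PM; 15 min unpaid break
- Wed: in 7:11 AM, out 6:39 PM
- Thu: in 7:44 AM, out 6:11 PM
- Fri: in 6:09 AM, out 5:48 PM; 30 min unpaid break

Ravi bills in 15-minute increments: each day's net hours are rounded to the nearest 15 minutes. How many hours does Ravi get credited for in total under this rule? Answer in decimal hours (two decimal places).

Tue: 10:52 AM–5:25 PM = 6 h 33 min − 15 min = 6 h 18 min → rounds to 6 h 15 min
Wed: 7:11 AM–6:39 PM = 11 h 28 min → rounds to 11 h 30 min
Thu: 7:44 AM–6:11 PM = 10 h 27 min → rounds to 10 h 30 min
Fri: 6:09 AM–5:48 PM = 11 h 39 min − 30 min = 11 h 9 min → rounds to 11 h 15 min
Total credited: 39 h 30 min.

39.50 hours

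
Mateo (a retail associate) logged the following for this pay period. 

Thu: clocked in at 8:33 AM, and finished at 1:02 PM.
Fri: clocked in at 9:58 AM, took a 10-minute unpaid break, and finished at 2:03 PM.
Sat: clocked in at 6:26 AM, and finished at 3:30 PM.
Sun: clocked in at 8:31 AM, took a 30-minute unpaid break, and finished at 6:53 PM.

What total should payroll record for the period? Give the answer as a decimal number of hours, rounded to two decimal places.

27.33 hours

Thu: 8:33 AM–1:02 PM = 4 h 29 min
Fri: 9:58 AM–2:03 PM = 4 h 5 min; less 10 min break → 3 h 55 min
Sat: 6:26 AM–3:30 PM = 9 h 4 min
Sun: 8:31 AM–6:53 PM = 10 h 22 min; less 30 min break → 9 h 52 min
Total: 4 h 29 min + 3 h 55 min + 9 h 4 min + 9 h 52 min = 27 h 20 min.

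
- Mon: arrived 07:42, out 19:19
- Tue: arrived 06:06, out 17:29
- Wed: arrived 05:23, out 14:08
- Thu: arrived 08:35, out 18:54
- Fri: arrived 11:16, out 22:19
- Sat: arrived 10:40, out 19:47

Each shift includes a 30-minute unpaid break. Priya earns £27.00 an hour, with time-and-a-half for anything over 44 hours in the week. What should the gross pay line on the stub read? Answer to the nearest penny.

Mon: 07:42–19:19 = 11 h 37 min; less 30 min break → 11 h 7 min
Tue: 06:06–17:29 = 11 h 23 min; less 30 min break → 10 h 53 min
Wed: 05:23–14:08 = 8 h 45 min; less 30 min break → 8 h 15 min
Thu: 08:35–18:54 = 10 h 19 min; less 30 min break → 9 h 49 min
Fri: 11:16–22:19 = 11 h 3 min; less 30 min break → 10 h 33 min
Sat: 10:40–19:47 = 9 h 7 min; less 30 min break → 8 h 37 min
Total worked: 59 h 14 min = 3554 min.
Regular 44 h 0 min = 2640 min at £27.00/h; overtime 15 h 14 min = 914 min at £40.50/h.
Pay = (2640 × £27.00 + 914 × £40.50) ÷ 60 = £1804.95.

£1804.95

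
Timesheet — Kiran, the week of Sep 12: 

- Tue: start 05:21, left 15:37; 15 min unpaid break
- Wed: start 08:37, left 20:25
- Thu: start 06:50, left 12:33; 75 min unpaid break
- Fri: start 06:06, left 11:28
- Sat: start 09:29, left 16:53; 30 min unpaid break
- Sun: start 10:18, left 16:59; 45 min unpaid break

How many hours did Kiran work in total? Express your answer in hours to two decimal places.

Tue: 05:21–15:37 = 10 h 16 min; less 15 min break → 10 h 1 min
Wed: 08:37–20:25 = 11 h 48 min
Thu: 06:50–12:33 = 5 h 43 min; less 75 min break → 4 h 28 min
Fri: 06:06–11:28 = 5 h 22 min
Sat: 09:29–16:53 = 7 h 24 min; less 30 min break → 6 h 54 min
Sun: 10:18–16:59 = 6 h 41 min; less 45 min break → 5 h 56 min
Total: 10 h 1 min + 11 h 48 min + 4 h 28 min + 5 h 22 min + 6 h 54 min + 5 h 56 min = 44 h 29 min.

44.48 hours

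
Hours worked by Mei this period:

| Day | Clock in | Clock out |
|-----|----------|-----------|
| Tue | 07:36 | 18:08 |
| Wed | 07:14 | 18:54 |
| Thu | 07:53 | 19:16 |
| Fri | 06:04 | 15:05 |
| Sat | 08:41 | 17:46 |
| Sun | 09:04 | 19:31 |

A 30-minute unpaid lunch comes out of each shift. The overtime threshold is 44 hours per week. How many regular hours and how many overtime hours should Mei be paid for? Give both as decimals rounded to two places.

Regular 44.00 hours, overtime 15.13 hours

Tue: 07:36–18:08 = 10 h 32 min; less 30 min break → 10 h 2 min
Wed: 07:14–18:54 = 11 h 40 min; less 30 min break → 11 h 10 min
Thu: 07:53–19:16 = 11 h 23 min; less 30 min break → 10 h 53 min
Fri: 06:04–15:05 = 9 h 1 min; less 30 min break → 8 h 31 min
Sat: 08:41–17:46 = 9 h 5 min; less 30 min break → 8 h 35 min
Sun: 09:04–19:31 = 10 h 27 min; less 30 min break → 9 h 57 min
Total worked: 59 h 8 min = 59.13 h.
Threshold 44 h → overtime 15 h 8 min, regular 44 h 0 min.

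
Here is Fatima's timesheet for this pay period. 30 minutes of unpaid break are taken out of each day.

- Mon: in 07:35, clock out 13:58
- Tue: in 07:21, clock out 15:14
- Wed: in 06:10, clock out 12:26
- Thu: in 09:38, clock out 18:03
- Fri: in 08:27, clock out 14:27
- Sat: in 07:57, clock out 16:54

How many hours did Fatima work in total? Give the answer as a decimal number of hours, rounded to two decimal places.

Mon: 07:35–13:58 = 6 h 23 min; less 30 min break → 5 h 53 min
Tue: 07:21–15:14 = 7 h 53 min; less 30 min break → 7 h 23 min
Wed: 06:10–12:26 = 6 h 16 min; less 30 min break → 5 h 46 min
Thu: 09:38–18:03 = 8 h 25 min; less 30 min break → 7 h 55 min
Fri: 08:27–14:27 = 6 h 0 min; less 30 min break → 5 h 30 min
Sat: 07:57–16:54 = 8 h 57 min; less 30 min break → 8 h 27 min
Total: 5 h 53 min + 7 h 23 min + 5 h 46 min + 7 h 55 min + 5 h 30 min + 8 h 27 min = 40 h 54 min.

40.90 hours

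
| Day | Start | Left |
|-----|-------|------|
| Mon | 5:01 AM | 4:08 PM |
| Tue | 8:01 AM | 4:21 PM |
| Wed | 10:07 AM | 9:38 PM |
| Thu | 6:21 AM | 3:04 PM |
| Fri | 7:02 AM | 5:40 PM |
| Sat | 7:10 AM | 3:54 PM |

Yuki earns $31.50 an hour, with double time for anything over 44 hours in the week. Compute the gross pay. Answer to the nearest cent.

$2334.15

Mon: 5:01 AM–4:08 PM = 11 h 7 min
Tue: 8:01 AM–4:21 PM = 8 h 20 min
Wed: 10:07 AM–9:38 PM = 11 h 31 min
Thu: 6:21 AM–3:04 PM = 8 h 43 min
Fri: 7:02 AM–5:40 PM = 10 h 38 min
Sat: 7:10 AM–3:54 PM = 8 h 44 min
Total worked: 59 h 3 min = 3543 min.
Regular 44 h 0 min = 2640 min at $31.50/h; overtime 15 h 3 min = 903 min at $63.00/h.
Pay = (2640 × $31.50 + 903 × $63.00) ÷ 60 = $2334.15.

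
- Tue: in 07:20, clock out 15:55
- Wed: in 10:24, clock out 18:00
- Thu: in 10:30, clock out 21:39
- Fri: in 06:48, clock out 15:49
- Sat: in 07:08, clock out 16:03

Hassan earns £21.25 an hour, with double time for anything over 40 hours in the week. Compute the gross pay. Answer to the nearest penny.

£1073.83

Tue: 07:20–15:55 = 8 h 35 min
Wed: 10:24–18:00 = 7 h 36 min
Thu: 10:30–21:39 = 11 h 9 min
Fri: 06:48–15:49 = 9 h 1 min
Sat: 07:08–16:03 = 8 h 55 min
Total worked: 45 h 16 min = 2716 min.
Regular 40 h 0 min = 2400 min at £21.25/h; overtime 5 h 16 min = 316 min at £42.50/h.
Pay = (2400 × £21.25 + 316 × £42.50) ÷ 60 = £1073.83.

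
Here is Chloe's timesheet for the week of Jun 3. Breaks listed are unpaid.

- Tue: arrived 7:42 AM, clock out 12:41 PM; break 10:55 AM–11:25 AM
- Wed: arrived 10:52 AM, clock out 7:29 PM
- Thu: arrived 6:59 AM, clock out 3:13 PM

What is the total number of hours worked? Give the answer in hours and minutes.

Tue: 7:42 AM–12:41 PM = 4 h 59 min; less 30 min break → 4 h 29 min
Wed: 10:52 AM–7:29 PM = 8 h 37 min
Thu: 6:59 AM–3:13 PM = 8 h 14 min
Total: 4 h 29 min + 8 h 37 min + 8 h 14 min = 21 h 20 min.

21 h 20 min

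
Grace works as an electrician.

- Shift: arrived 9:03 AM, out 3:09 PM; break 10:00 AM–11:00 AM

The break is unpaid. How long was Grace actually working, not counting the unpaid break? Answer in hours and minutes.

5 h 6 min

Shift: 9:03 AM–3:09 PM = 6 h 6 min; less 60 min break → 5 h 6 min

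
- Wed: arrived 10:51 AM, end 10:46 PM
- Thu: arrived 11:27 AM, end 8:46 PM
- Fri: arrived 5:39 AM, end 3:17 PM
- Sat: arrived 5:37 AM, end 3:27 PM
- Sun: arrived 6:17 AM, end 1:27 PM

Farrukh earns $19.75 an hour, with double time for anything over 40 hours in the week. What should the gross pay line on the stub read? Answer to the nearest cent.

$1100.73

Wed: 10:51 AM–10:46 PM = 11 h 55 min
Thu: 11:27 AM–8:46 PM = 9 h 19 min
Fri: 5:39 AM–3:17 PM = 9 h 38 min
Sat: 5:37 AM–3:27 PM = 9 h 50 min
Sun: 6:17 AM–1:27 PM = 7 h 10 min
Total worked: 47 h 52 min = 2872 min.
Regular 40 h 0 min = 2400 min at $19.75/h; overtime 7 h 52 min = 472 min at $39.50/h.
Pay = (2400 × $19.75 + 472 × $39.50) ÷ 60 = $1100.73.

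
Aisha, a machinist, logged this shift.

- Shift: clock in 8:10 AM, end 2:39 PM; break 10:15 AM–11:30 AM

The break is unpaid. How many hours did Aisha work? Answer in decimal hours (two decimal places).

Shift: 8:10 AM–2:39 PM = 6 h 29 min; less 75 min break → 5 h 14 min

5.23 hours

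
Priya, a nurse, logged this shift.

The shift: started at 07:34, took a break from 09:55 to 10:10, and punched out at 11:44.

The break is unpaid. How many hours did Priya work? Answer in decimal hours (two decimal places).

3.92 hours

The shift: 07:34–11:44 = 4 h 10 min; less 15 min break → 3 h 55 min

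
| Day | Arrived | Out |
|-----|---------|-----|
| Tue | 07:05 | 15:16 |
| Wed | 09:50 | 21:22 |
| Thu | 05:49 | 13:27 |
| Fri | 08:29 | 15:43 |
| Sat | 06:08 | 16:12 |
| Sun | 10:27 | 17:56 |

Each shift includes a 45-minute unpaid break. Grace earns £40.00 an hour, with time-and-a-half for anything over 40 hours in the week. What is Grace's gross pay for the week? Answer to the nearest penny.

Tue: 07:05–15:16 = 8 h 11 min; less 45 min break → 7 h 26 min
Wed: 09:50–21:22 = 11 h 32 min; less 45 min break → 10 h 47 min
Thu: 05:49–13:27 = 7 h 38 min; less 45 min break → 6 h 53 min
Fri: 08:29–15:43 = 7 h 14 min; less 45 min break → 6 h 29 min
Sat: 06:08–16:12 = 10 h 4 min; less 45 min break → 9 h 19 min
Sun: 10:27–17:56 = 7 h 29 min; less 45 min break → 6 h 44 min
Total worked: 47 h 38 min = 2858 min.
Regular 40 h 0 min = 2400 min at £40.00/h; overtime 7 h 38 min = 458 min at £60.00/h.
Pay = (2400 × £40.00 + 458 × £60.00) ÷ 60 = £2058.00.

£2058.00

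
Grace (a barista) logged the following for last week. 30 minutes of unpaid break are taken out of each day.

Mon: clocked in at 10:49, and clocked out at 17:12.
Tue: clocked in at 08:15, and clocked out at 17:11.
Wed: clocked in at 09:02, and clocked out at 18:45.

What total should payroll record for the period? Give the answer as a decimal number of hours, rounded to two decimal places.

23.53 hours

Mon: 10:49–17:12 = 6 h 23 min; less 30 min break → 5 h 53 min
Tue: 08:15–17:11 = 8 h 56 min; less 30 min break → 8 h 26 min
Wed: 09:02–18:45 = 9 h 43 min; less 30 min break → 9 h 13 min
Total: 5 h 53 min + 8 h 26 min + 9 h 13 min = 23 h 32 min.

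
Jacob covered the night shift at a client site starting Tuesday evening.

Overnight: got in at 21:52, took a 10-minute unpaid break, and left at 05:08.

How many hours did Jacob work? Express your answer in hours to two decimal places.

Overnight: 21:52 → midnight = 2 h 8 min; midnight → 05:08 = 5 h 8 min; span 7 h 16 min; less 10 min break → 7 h 6 min

7.10 hours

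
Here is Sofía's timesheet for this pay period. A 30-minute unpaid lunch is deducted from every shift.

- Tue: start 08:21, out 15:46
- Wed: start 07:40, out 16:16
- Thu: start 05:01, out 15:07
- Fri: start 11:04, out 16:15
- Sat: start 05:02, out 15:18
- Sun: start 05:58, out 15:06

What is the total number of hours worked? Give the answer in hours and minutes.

Tue: 08:21–15:46 = 7 h 25 min; less 30 min break → 6 h 55 min
Wed: 07:40–16:16 = 8 h 36 min; less 30 min break → 8 h 6 min
Thu: 05:01–15:07 = 10 h 6 min; less 30 min break → 9 h 36 min
Fri: 11:04–16:15 = 5 h 11 min; less 30 min break → 4 h 41 min
Sat: 05:02–15:18 = 10 h 16 min; less 30 min break → 9 h 46 min
Sun: 05:58–15:06 = 9 h 8 min; less 30 min break → 8 h 38 min
Total: 6 h 55 min + 8 h 6 min + 9 h 36 min + 4 h 41 min + 9 h 46 min + 8 h 38 min = 47 h 42 min.

47 h 42 min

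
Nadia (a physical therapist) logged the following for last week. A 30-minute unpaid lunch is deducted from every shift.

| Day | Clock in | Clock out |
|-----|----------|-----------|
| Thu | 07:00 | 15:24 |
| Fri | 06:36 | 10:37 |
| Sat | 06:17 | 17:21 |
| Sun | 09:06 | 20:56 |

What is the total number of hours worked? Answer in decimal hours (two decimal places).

Thu: 07:00–15:24 = 8 h 24 min; less 30 min break → 7 h 54 min
Fri: 06:36–10:37 = 4 h 1 min; less 30 min break → 3 h 31 min
Sat: 06:17–17:21 = 11 h 4 min; less 30 min break → 10 h 34 min
Sun: 09:06–20:56 = 11 h 50 min; less 30 min break → 11 h 20 min
Total: 7 h 54 min + 3 h 31 min + 10 h 34 min + 11 h 20 min = 33 h 19 min.

33.32 hours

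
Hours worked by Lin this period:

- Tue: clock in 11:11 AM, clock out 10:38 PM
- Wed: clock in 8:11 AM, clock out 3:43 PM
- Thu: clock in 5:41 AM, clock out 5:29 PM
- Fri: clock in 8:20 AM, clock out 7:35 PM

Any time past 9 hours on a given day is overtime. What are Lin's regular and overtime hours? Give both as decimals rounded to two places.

Regular 34.53 hours, overtime 7.50 hours

Tue: 11:11 AM–10:38 PM = 11 h 27 min
Wed: 8:11 AM–3:43 PM = 7 h 32 min
Thu: 5:41 AM–5:29 PM = 11 h 48 min
Fri: 8:20 AM–7:35 PM = 11 h 15 min
Tue reg 9 h 0 min / OT 2 h 27 min; Wed reg 7 h 32 min / OT 0 h 0 min; Thu reg 9 h 0 min / OT 2 h 48 min; Fri reg 9 h 0 min / OT 2 h 15 min.
Totals: regular 34 h 32 min, overtime 7 h 30 min.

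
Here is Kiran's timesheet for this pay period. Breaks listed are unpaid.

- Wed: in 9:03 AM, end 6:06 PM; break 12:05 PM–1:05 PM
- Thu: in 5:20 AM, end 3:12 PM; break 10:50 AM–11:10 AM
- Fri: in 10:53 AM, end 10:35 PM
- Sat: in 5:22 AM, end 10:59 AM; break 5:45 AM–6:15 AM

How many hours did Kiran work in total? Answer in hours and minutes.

Wed: 9:03 AM–6:06 PM = 9 h 3 min; less 60 min break → 8 h 3 min
Thu: 5:20 AM–3:12 PM = 9 h 52 min; less 20 min break → 9 h 32 min
Fri: 10:53 AM–10:35 PM = 11 h 42 min
Sat: 5:22 AM–10:59 AM = 5 h 37 min; less 30 min break → 5 h 7 min
Total: 8 h 3 min + 9 h 32 min + 11 h 42 min + 5 h 7 min = 34 h 24 min.

34 h 24 min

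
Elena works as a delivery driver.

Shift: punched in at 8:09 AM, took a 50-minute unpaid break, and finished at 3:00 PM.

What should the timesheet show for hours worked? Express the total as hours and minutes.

Shift: 8:09 AM–3:00 PM = 6 h 51 min; less 50 min break → 6 h 1 min

6 h 1 min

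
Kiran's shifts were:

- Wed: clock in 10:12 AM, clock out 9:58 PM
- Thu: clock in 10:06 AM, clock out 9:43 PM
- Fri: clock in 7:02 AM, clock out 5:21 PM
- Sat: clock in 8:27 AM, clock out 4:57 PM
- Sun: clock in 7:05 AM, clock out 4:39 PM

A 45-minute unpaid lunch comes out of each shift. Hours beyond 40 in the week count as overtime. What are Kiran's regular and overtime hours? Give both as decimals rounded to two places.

Wed: 10:12 AM–9:58 PM = 11 h 46 min; less 45 min break → 11 h 1 min
Thu: 10:06 AM–9:43 PM = 11 h 37 min; less 45 min break → 10 h 52 min
Fri: 7:02 AM–5:21 PM = 10 h 19 min; less 45 min break → 9 h 34 min
Sat: 8:27 AM–4:57 PM = 8 h 30 min; less 45 min break → 7 h 45 min
Sun: 7:05 AM–4:39 PM = 9 h 34 min; less 45 min break → 8 h 49 min
Total worked: 48 h 1 min = 48.02 h.
Threshold 40 h → overtime 8 h 1 min, regular 40 h 0 min.

Regular 40.00 hours, overtime 8.02 hours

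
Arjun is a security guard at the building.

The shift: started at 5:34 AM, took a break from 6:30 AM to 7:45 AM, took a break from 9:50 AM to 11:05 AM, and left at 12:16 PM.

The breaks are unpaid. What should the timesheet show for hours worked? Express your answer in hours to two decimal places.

The shift: 5:34 AM–12:16 PM = 6 h 42 min; less 150 min break → 4 h 12 min

4.20 hours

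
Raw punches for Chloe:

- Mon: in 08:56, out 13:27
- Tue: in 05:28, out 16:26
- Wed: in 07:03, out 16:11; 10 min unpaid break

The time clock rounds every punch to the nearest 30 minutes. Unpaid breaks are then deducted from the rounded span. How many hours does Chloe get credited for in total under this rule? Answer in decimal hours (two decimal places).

24.33 hours

Mon: in 08:56→09:00, out 13:27→13:30; 4 h 30 min
Tue: in 05:28→05:30, out 16:26→16:30; 11 h 0 min
Wed: in 07:03→07:00, out 16:11→16:00; 9 h 0 min − 10 min = 8 h 50 min
Total credited: 24 h 20 min.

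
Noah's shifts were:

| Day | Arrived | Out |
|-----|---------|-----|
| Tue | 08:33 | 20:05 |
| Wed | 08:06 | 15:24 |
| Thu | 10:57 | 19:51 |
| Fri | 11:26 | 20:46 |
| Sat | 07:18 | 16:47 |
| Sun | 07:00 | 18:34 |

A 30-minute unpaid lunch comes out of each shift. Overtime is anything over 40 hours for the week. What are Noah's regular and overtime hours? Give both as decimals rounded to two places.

Regular 40.00 hours, overtime 15.12 hours

Tue: 08:33–20:05 = 11 h 32 min; less 30 min break → 11 h 2 min
Wed: 08:06–15:24 = 7 h 18 min; less 30 min break → 6 h 48 min
Thu: 10:57–19:51 = 8 h 54 min; less 30 min break → 8 h 24 min
Fri: 11:26–20:46 = 9 h 20 min; less 30 min break → 8 h 50 min
Sat: 07:18–16:47 = 9 h 29 min; less 30 min break → 8 h 59 min
Sun: 07:00–18:34 = 11 h 34 min; less 30 min break → 11 h 4 min
Total worked: 55 h 7 min = 55.12 h.
Threshold 40 h → overtime 15 h 7 min, regular 40 h 0 min.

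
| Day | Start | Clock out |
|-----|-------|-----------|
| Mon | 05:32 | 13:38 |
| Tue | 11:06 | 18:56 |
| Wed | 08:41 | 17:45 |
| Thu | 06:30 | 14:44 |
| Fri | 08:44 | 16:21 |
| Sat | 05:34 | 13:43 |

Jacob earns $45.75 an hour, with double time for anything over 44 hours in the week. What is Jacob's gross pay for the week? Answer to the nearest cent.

Mon: 05:32–13:38 = 8 h 6 min
Tue: 11:06–18:56 = 7 h 50 min
Wed: 08:41–17:45 = 9 h 4 min
Thu: 06:30–14:44 = 8 h 14 min
Fri: 08:44–16:21 = 7 h 37 min
Sat: 05:34–13:43 = 8 h 9 min
Total worked: 49 h 0 min = 2940 min.
Regular 44 h 0 min = 2640 min at $45.75/h; overtime 5 h 0 min = 300 min at $91.50/h.
Pay = (2640 × $45.75 + 300 × $91.50) ÷ 60 = $2470.50.

$2470.50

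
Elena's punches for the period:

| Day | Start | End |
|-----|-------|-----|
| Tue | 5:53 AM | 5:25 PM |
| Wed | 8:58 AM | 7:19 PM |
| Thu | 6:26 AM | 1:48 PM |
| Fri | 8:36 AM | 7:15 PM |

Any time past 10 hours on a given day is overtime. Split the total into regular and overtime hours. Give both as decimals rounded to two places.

Tue: 5:53 AM–5:25 PM = 11 h 32 min
Wed: 8:58 AM–7:19 PM = 10 h 21 min
Thu: 6:26 AM–1:48 PM = 7 h 22 min
Fri: 8:36 AM–7:15 PM = 10 h 39 min
Tue reg 10 h 0 min / OT 1 h 32 min; Wed reg 10 h 0 min / OT 0 h 21 min; Thu reg 7 h 22 min / OT 0 h 0 min; Fri reg 10 h 0 min / OT 0 h 39 min.
Totals: regular 37 h 22 min, overtime 2 h 32 min.

Regular 37.37 hours, overtime 2.53 hours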